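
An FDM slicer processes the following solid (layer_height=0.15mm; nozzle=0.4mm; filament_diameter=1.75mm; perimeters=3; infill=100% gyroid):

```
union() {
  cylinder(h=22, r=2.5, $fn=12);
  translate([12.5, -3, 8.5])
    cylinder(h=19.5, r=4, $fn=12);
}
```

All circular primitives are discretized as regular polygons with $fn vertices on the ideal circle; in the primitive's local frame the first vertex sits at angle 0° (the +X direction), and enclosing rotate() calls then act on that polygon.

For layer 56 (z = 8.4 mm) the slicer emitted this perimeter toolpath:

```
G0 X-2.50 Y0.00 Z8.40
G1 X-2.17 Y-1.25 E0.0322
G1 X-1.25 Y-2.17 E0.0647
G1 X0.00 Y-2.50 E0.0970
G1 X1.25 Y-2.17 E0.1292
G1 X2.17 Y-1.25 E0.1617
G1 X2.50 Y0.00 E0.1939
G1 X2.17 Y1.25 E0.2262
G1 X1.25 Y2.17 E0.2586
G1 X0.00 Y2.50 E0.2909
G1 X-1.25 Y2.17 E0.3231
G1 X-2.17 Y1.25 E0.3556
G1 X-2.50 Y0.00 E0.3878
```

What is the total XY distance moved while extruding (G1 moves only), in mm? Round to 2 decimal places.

15.55 mm

Sum the Euclidean lengths of each G1 segment: total = 15.55 mm.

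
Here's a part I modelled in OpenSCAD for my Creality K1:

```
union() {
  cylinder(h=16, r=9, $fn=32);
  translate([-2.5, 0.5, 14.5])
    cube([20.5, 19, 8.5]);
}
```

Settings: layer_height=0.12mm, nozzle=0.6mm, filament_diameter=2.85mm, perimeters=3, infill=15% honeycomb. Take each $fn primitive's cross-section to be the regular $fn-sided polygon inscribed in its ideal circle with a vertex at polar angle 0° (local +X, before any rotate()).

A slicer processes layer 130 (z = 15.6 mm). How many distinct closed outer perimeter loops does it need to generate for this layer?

At z = 15.6 mm: the r=9 cylinder contributes a regular 32-gon of circumradius 9; the 20.5×19 cube at (-2.5, 0.5) contributes its full rectangle; Merging all regions: the regions partially overlap (shared area 79.61 mm²), so overlapping operands fuse into one piece — 1 connected region. The result has 1 disconnected region.

1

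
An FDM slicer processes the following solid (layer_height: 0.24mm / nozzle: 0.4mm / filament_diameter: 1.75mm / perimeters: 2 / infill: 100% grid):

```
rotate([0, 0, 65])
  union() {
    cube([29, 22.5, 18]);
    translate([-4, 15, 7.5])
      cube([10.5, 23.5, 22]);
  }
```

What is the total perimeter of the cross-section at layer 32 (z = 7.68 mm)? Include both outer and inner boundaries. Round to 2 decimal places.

143.00 mm

At z = 7.68 mm: the 29×22.5 cube contributes its full rectangle (perimeter 103.00 mm); the 10.5×23.5 cube at (-4, 15) contributes its full rectangle (perimeter 68.00 mm); Combining (union): the regions partially overlap (shared area 48.75 mm²), so the edge portions inside another operand are dropped and the merged outline is re-measured after clipping — boundary = 143.00 mm; (whole slice rotated 65° about Z — lengths, areas and connectivity unchanged). Overall, the cross-section is a single solid region. Total boundary length (outer) = 143.00 mm.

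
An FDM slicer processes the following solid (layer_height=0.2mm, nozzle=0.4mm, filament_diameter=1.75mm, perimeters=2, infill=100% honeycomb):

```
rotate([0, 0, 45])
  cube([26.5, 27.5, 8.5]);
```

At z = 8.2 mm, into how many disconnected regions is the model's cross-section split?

At z = 8.2 mm: the cube (footprint 26.5×27.5) is included at this height; (whole slice rotated 45° about Z — lengths, areas and connectivity unchanged). The result has 1 disconnected region.

1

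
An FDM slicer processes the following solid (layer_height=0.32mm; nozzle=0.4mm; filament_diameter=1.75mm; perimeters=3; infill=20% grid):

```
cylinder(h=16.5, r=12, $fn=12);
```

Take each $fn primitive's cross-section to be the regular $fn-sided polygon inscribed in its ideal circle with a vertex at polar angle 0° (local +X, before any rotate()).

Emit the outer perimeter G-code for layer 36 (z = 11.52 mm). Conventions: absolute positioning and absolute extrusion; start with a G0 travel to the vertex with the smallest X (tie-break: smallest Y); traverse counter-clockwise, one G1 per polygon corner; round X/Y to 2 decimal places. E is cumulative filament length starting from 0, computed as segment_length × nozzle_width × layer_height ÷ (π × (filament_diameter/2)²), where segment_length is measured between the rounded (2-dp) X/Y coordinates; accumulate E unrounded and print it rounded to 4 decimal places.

At z = 11.52 mm: the cylinder: section is a regular 12-gon, circumradius r=12. The outline is a single polygon with 12 vertices. Extrusion per mm of travel: 0.4 × 0.32 / (π × 0.875²) = 0.053216. Accumulating E over each segment gives final E = 3.9663.

G0 X-12.00 Y0.00 Z11.52
G1 X-10.39 Y-6.00 E0.3306
G1 X-6.00 Y-10.39 E0.6610
G1 X0.00 Y-12.00 E0.9916
G1 X6.00 Y-10.39 E1.3222
G1 X10.39 Y-6.00 E1.6526
G1 X12.00 Y0.00 E1.9831
G1 X10.39 Y6.00 E2.3137
G1 X6.00 Y10.39 E2.6441
G1 X0.00 Y12.00 E2.9747
G1 X-6.00 Y10.39 E3.3053
G1 X-10.39 Y6.00 E3.6357
G1 X-12.00 Y0.00 E3.9663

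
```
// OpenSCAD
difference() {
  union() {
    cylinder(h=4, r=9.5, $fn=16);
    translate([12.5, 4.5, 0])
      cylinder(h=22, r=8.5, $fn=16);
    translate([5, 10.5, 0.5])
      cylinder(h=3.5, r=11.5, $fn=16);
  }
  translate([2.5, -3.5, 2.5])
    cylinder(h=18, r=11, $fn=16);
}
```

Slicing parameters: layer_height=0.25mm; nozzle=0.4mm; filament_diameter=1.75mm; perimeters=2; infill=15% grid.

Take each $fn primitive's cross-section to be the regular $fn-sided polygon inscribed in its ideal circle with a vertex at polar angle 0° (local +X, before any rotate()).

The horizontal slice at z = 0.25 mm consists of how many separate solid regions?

At z = 0.25 mm: the r=9.5 cylinder contributes a regular 16-gon of circumradius 9.5; the r=8.5 cylinder at (12.5, 4.5) contributes a regular 16-gon of circumradius 8.5; the cylinder at (5, 10.5) is not intersected at this z (z outside [0.5, 4]); Combining (union): the regions partially overlap (shared area 36.12 mm²), so overlapping operands fuse into one piece — 1 connected region; the cylinder at (2.5, -3.5) is not intersected at this z (z outside [2.5, 20.5]); Taking the first minus the rest: none of the subtracted shapes is present at this height, so the result so far is unchanged — 1 connected region. The result has 1 disconnected region.

1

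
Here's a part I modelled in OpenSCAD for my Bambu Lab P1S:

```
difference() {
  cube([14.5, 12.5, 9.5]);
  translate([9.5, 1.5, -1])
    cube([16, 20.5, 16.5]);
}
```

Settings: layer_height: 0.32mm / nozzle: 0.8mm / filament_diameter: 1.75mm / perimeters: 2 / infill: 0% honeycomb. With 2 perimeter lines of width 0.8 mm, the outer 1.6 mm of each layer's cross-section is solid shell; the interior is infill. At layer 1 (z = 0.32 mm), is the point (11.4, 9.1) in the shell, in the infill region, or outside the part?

At z = 0.32 mm: the cube is present — its section is the full 14.5×12.5 rectangle; the cube at (9.5, 1.5) is present — its section is the full 16×20.5 rectangle; Subtracting the remaining from the first: starting from the 14.5×12.5 cube, the 16×20.5 cube at (9.5, 1.5) partially overlaps it — only the 55.00 mm² overlap (of its 328.00 mm²) is removed, clipping the outline — 1 connected region. Overall, the cross-section is a single solid region. The nearest boundary edge runs (9.50, 12.50)→(9.50, 1.50); distance from the point to it = 1.90 mm. The point is not inside any of the regions above, so it lies outside the cross-section (1.90 mm from the nearest boundary).

outside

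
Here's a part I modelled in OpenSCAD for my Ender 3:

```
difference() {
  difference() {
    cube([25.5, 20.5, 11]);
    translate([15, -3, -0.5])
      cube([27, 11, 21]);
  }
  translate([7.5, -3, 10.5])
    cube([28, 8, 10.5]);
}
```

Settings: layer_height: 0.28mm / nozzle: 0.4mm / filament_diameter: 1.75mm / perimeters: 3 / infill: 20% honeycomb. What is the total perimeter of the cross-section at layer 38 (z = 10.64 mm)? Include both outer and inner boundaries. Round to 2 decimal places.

At z = 10.64 mm: the 25.5×20.5 cube contributes its full rectangle (perimeter 92.00 mm); the cube at (15, -3) is present — its section is the full 27×11 rectangle (perimeter 76.00 mm); Subtracting the remaining from the first: starting from the 25.5×20.5 cube, the 27×11 cube at (15, -3) partially overlaps it — only the 84.00 mm² overlap (of its 297.00 mm²) is removed, clipping the outline — boundary = 92.00 mm; the 28×8 cube at (7.5, -3) contributes its full rectangle (perimeter 72.00 mm); Subtracting the remaining from the first: starting from that combined region, the 28×8 cube at (7.5, -3) partially overlaps it — only the 37.50 mm² overlap (of its 224.00 mm²) is removed, clipping the outline — boundary = 92.00 mm. Overall, the cross-section is a single solid region. Total boundary length (outer) = 92.00 mm.

92.00 mm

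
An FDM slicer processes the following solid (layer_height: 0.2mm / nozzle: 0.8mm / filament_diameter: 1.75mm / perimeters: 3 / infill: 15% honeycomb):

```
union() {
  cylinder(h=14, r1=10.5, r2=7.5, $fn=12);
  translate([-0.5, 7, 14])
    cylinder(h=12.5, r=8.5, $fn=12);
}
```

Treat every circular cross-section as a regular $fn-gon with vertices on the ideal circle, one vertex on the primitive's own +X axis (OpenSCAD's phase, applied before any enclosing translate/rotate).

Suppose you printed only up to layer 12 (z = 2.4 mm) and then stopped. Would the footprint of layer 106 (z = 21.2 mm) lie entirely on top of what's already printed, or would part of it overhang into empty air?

part overhangs

Compare the two slices. At z = 2.4: the cone contributes a regular 12-gon of circumradius 9.986 (interpolated between r1=10.5 and r2=7.5 at t=0.171) (area = (12/2)·9.986²·sin(360°/12) = 299.14 mm²); the cylinder at (-0.5, 7) is not intersected at this z (z outside [14, 26.5]); Taking the union: only the cone is present, so the union is just that shape — area = 299.14 mm². At z = 21.2: the cone does not reach this height (z outside [0, 14]); the cylinder at (-0.5, 7): section is a regular 12-gon, circumradius r=8.5 (area = (12/2)·8.500²·sin(360°/12) = 216.75 mm²); Merging all regions: only the r=8.5 cylinder at (-0.5, 7) is present, so the union is just that shape — area = 216.75 mm². Checking containment: at z = 21.2 the cross-section extends beyond the z = 2.4 cross-section by about 85.45 mm².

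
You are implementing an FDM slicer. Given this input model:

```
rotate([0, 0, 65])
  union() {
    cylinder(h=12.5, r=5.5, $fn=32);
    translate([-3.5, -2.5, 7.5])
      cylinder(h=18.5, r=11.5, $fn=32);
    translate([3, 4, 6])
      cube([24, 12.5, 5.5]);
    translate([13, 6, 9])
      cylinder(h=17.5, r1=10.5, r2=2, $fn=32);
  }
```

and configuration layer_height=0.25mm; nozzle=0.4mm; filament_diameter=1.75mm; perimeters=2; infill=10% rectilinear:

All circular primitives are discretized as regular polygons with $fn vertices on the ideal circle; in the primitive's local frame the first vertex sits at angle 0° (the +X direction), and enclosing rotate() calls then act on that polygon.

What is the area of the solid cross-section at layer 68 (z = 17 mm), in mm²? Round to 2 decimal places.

549.37 mm²

At z = 17 mm: the cylinder is absent (z outside [0, 12.5]); the r=11.5 cylinder at (-3.5, -2.5) contributes a regular 32-gon of circumradius 11.5 (area = (32/2)·11.500²·sin(360°/32) = 412.81 mm²); the cube at (3, 4) does not reach this height (z outside [6, 11.5]); the cone at (13, 6): at t=0.457 of its height the radius interpolates to r₁+(r₂−r₁)t = 6.614, giving a regular 32-gon of that circumradius (area = (32/2)·6.614²·sin(360°/32) = 136.56 mm²); Combining (union): the 2 present regions are separate (no shared area or edge), so areas and boundary lengths simply add and each stays a separate island — area = 549.37 mm²; (rotated 65° about Z; rotation is an isometry so areas/perimeters/island counts are preserved). Overall, the cross-section has 2 separate islands. Net area = 549.37 mm².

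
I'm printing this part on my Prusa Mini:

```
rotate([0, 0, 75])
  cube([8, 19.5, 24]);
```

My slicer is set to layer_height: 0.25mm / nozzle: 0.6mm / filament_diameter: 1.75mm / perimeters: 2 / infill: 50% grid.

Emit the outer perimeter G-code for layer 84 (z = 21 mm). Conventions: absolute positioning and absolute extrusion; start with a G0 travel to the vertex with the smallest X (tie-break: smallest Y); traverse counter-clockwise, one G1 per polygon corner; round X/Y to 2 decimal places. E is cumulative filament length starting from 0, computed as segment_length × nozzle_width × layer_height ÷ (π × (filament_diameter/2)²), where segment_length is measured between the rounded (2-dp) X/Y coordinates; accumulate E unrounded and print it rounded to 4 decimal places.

At z = 21 mm: the cube (footprint 8×19.5) is included at this height; (rotated 75° about Z; rotation is an isometry so areas/perimeters/island counts are preserved). The outline is a single polygon with 4 vertices. Extrusion per mm of travel: 0.6 × 0.25 / (π × 0.875²) = 0.062363. Accumulating E over each segment gives final E = 3.4301.

G0 X-18.84 Y5.05 Z21.00
G1 X0.00 Y0.00 E1.2164
G1 X2.07 Y7.73 E1.7154
G1 X-16.77 Y12.77 E2.9317
G1 X-18.84 Y5.05 E3.4301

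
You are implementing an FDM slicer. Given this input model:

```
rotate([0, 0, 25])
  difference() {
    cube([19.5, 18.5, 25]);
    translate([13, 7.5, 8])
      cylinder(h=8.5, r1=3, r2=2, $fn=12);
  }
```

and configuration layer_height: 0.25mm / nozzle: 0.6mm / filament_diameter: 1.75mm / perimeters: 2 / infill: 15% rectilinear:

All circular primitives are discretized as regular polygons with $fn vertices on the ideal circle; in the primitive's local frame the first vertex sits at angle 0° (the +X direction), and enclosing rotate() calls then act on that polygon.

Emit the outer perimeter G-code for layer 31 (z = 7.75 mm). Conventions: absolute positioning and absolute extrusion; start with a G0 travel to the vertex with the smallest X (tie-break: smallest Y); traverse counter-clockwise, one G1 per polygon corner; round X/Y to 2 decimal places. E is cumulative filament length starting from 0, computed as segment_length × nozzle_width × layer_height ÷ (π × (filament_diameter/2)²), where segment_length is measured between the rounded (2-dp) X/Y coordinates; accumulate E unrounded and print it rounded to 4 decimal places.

G0 X-7.82 Y16.77 Z7.75
G1 X0.00 Y0.00 E1.1539
G1 X17.67 Y8.24 E2.3698
G1 X9.85 Y25.01 E3.5238
G1 X-7.82 Y16.77 E4.7396

At z = 7.75 mm: the 19.5×18.5 cube contributes its full rectangle; the cone at (13, 7.5) is absent (z outside [8, 16.5]); After the difference (first − rest): none of the subtracted shapes is present at this height, so the 19.5×18.5 cube is unchanged — 1 connected region; (rotated 25° about Z; rotation is an isometry so areas/perimeters/island counts are preserved). The outline is a single polygon with 4 vertices. Extrusion per mm of travel: 0.6 × 0.25 / (π × 0.875²) = 0.062363. Accumulating E over each segment gives final E = 4.7396.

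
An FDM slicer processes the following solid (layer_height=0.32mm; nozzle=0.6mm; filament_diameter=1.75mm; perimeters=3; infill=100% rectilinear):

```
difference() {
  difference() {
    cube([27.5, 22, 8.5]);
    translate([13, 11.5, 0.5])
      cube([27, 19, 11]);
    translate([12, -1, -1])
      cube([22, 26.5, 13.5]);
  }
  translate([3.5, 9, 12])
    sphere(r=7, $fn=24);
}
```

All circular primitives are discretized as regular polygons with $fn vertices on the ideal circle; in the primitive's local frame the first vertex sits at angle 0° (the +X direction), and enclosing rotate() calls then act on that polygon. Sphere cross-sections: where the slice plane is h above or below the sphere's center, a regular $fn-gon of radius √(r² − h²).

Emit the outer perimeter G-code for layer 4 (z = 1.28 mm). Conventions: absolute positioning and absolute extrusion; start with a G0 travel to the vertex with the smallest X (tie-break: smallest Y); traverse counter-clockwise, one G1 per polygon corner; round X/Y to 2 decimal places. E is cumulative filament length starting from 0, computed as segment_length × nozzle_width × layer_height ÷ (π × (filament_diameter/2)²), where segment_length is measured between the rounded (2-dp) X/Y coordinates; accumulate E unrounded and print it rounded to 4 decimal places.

G0 X0.00 Y0.00 Z1.28
G1 X12.00 Y0.00 E0.9579
G1 X12.00 Y22.00 E2.7140
G1 X0.00 Y22.00 E3.6719
G1 X0.00 Y0.00 E5.4281

At z = 1.28 mm: the cube is present — its section is the full 27.5×22 rectangle; the cube at (13, 11.5) (footprint 27×19) is included at this height; the cube at (12, -1) (footprint 22×26.5) is included at this height; Taking the first minus the rest: starting from the 27.5×22 cube, the 27×19 cube at (13, 11.5) partially overlaps it — only the 152.25 mm² overlap (of its 513.00 mm²) is removed, clipping the outline; the 22×26.5 cube at (12, -1) partially overlaps it — only the 188.75 mm² overlap (of its 583.00 mm²) is removed, clipping the outline — 1 connected region; the sphere at (3.5, 9) is absent (|z−center|=10.720 > r=7); Subtracting the remaining from the first: none of the subtracted shapes is present at this height, so that combined region is unchanged — 1 connected region. The outline is a single polygon with 4 vertices. Extrusion per mm of travel: 0.6 × 0.32 / (π × 0.875²) = 0.079824. Accumulating E over each segment gives final E = 5.4281.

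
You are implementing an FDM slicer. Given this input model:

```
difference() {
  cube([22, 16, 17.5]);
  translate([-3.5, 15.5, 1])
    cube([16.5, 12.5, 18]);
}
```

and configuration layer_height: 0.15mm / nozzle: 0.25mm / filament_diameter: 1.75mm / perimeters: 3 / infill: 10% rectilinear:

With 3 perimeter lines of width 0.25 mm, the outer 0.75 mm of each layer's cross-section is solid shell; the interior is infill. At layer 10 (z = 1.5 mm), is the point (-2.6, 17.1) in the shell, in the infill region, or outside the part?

At z = 1.5 mm: the cube (footprint 22×16) is included at this height; the cube at (-3.5, 15.5) is present — its section is the full 16.5×12.5 rectangle; After the difference (first − rest): starting from the 22×16 cube, the 16.5×12.5 cube at (-3.5, 15.5) partially overlaps it — only the 6.50 mm² overlap (of its 206.25 mm²) is removed, clipping the outline — 1 connected region. Overall, the cross-section is a single solid region. The nearest boundary edge runs (0.00, 0.00)→(0.00, 15.50); distance from the point to it = 3.05 mm. The point is not inside any of the regions above, so it lies outside the cross-section (3.05 mm from the nearest boundary).

outside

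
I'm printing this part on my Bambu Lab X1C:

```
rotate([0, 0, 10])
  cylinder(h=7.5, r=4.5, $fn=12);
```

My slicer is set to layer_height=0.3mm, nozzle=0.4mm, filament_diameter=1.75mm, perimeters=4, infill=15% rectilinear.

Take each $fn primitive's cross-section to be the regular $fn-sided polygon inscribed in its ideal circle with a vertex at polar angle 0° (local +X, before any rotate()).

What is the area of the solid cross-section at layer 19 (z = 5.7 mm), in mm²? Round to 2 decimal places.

60.75 mm²

At z = 5.7 mm: the cylinder: section is a regular 12-gon, circumradius r=4.5 (area = (12/2)·4.500²·sin(360°/12) = 60.75 mm²); (whole slice rotated 10° about Z — lengths, areas and connectivity unchanged). Overall, the cross-section is a single solid region. Net area = 60.75 mm².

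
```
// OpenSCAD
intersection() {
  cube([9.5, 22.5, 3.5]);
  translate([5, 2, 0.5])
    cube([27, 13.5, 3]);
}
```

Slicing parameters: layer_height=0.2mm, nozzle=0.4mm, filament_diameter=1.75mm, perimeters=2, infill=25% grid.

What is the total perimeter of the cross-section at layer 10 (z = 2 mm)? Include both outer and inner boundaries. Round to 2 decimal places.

36.00 mm

At z = 2 mm: the cube is present — its section is the full 9.5×22.5 rectangle (perimeter 64.00 mm); the cube at (5, 2) is present — its section is the full 27×13.5 rectangle (perimeter 81.00 mm); Taking the intersection: the 27×13.5 cube at (5, 2) partially overlaps the 9.5×22.5 cube; clipping to the common part keeps 60.75 mm² — boundary = 36.00 mm. Overall, the cross-section is a single solid region. Total boundary length (outer) = 36.00 mm.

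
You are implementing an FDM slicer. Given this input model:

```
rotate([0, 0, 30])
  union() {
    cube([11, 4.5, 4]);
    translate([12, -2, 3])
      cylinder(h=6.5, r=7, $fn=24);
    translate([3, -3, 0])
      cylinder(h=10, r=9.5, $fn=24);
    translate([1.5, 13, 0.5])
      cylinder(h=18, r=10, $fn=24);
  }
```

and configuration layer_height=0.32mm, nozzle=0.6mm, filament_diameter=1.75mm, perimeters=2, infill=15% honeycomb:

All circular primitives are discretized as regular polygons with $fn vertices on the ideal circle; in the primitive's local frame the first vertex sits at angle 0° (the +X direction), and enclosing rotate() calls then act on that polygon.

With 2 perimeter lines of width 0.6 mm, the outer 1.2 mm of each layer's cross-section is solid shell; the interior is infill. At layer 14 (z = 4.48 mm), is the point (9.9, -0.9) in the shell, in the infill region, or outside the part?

At z = 4.48 mm: the cube is not intersected at this z (z outside [0, 4]); the r=7 cylinder at (12, -2) contributes a regular 24-gon of circumradius 7; the r=9.5 cylinder at (3, -3) contributes a regular 24-gon of circumradius 9.5; the r=10 cylinder at (1.5, 13) gives a regular 24-gon of circumradius 10 (constant along its height); Combining (union): the regions partially overlap (shared area 93.54 mm²), so overlapping operands fuse into one piece — 1 connected region; (rotated 30° about Z; rotation is an isometry so areas/perimeters/island counts are preserved). Overall, the cross-section is a single solid region. Undo the 30° rotation: the query point maps to (8.124, -5.729) in the un-rotated model frame. The nearest boundary edge runs (12.00, -9.00)→(10.43, -8.79); distance from the point to it = 3.83 mm. The point is inside the cross-section and 3.83 mm from the nearest boundary — more than the 1.2 mm shell width (2 × 0.6), so it's in the infill interior.

infill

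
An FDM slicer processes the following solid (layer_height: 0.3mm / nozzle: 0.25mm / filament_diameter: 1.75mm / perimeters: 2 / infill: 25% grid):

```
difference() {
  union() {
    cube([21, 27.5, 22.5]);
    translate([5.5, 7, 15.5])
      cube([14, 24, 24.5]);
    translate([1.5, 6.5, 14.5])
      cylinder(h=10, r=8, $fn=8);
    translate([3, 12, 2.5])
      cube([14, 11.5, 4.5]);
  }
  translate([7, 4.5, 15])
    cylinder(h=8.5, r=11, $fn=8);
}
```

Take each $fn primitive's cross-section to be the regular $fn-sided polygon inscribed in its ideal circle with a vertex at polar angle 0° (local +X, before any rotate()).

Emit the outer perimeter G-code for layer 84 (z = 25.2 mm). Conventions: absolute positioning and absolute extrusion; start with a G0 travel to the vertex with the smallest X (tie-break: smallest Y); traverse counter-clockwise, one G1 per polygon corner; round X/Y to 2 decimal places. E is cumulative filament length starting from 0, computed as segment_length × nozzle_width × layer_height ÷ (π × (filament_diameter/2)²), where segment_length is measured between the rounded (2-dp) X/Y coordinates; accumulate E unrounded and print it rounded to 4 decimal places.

G0 X5.50 Y7.00 Z25.20
G1 X19.50 Y7.00 E0.4365
G1 X19.50 Y31.00 E1.1849
G1 X5.50 Y31.00 E1.6214
G1 X5.50 Y7.00 E2.3698

At z = 25.2 mm: the cube does not reach this height (z outside [0, 22.5]); the 14×24 cube at (5.5, 7) contributes its full rectangle; the cylinder at (1.5, 6.5) is not intersected at this z (z outside [14.5, 24.5]); the cube at (3, 12) does not reach this height (z outside [2.5, 7]); Merging all regions: only the 14×24 cube at (5.5, 7) is present, so the union is just that shape — 1 connected region; the cylinder at (7, 4.5) does not reach this height (z outside [15, 23.5]); Taking the first minus the rest: none of the subtracted shapes is present at this height, so the result so far is unchanged — 1 connected region. The outline is a single polygon with 4 vertices. Extrusion per mm of travel: 0.25 × 0.3 / (π × 0.875²) = 0.031181. Accumulating E over each segment gives final E = 2.3698.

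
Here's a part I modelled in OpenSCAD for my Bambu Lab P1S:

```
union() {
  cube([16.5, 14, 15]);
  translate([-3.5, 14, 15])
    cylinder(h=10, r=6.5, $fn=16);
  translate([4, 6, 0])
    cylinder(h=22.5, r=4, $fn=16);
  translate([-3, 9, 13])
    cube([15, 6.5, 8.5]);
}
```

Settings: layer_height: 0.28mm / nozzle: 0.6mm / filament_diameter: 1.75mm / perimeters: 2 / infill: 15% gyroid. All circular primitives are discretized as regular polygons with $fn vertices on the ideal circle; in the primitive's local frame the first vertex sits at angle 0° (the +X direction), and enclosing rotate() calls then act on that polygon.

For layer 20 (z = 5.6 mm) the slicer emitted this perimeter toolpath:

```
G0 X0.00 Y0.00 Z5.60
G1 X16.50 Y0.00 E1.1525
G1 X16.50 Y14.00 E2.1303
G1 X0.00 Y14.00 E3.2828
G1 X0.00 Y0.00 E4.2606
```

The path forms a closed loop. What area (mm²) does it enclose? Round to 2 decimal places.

231.00 mm²

Apply the shoelace formula to the sequence of (X, Y) vertices; enclosed area = 231.00 mm².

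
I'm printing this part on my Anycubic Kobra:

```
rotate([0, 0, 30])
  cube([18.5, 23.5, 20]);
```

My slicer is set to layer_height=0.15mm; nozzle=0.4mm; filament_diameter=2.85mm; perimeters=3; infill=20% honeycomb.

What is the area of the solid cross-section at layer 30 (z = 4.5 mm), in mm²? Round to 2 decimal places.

434.75 mm²

At z = 4.5 mm: the 18.5×23.5 cube contributes its full rectangle (area 434.75 mm²); (rotated 30° about Z; rotation is an isometry so areas/perimeters/island counts are preserved). Overall, the cross-section is a single solid region. Net area = 434.75 mm².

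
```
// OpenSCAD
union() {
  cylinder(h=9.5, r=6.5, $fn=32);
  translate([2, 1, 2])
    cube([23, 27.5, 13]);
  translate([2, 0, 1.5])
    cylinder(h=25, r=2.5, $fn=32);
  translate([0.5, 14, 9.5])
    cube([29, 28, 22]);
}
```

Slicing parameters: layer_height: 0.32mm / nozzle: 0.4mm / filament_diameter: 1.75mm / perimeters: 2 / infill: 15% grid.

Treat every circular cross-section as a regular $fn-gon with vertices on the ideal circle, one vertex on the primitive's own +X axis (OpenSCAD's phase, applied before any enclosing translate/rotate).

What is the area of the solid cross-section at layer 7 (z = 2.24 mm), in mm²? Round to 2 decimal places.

748.61 mm²

At z = 2.24 mm: the cylinder: section is a regular 32-gon, circumradius r=6.5 (area = (32/2)·6.500²·sin(360°/32) = 131.88 mm²); the cube at (2, 1) (footprint 23×27.5) is included at this height (area 632.50 mm²); the r=2.5 cylinder at (2, 0) contributes a regular 32-gon of circumradius 2.5 (area = (32/2)·2.500²·sin(360°/32) = 19.51 mm²); the cube at (0.5, 14) does not reach this height (z outside [9.5, 31.5]); Taking the union: the regions partially overlap — summed areas 783.89 mm² minus the doubly-counted overlap 35.28 mm² gives 748.61 mm² — area = 748.61 mm². Overall, the cross-section is a single solid region. Net area = 748.61 mm².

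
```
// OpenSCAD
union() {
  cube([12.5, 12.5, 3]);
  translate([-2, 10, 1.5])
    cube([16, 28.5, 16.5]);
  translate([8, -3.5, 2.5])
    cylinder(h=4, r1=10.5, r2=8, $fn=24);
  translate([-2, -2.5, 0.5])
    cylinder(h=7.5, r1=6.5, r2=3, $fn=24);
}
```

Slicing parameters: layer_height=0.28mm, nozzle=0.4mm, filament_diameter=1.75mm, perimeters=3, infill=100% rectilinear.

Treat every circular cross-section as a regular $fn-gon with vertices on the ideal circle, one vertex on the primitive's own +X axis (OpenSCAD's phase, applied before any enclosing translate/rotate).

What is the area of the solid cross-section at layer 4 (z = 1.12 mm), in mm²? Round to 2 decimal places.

At z = 1.12 mm: the 12.5×12.5 cube contributes its full rectangle (area 156.25 mm²); the cube at (-2, 10) is not intersected at this z (z outside [1.5, 18]); the cone at (8, -3.5) does not reach this height (z outside [2.5, 6.5]); the cone at (-2, -2.5) contributes a regular 24-gon of circumradius 6.211 (interpolated between r1=6.5 and r2=3 at t=0.083) (area = (24/2)·6.211²·sin(360°/24) = 119.80 mm²); Merging all regions: the regions partially overlap — summed areas 276.05 mm² minus the doubly-counted overlap 7.81 mm² gives 268.24 mm² — area = 268.24 mm². Overall, the cross-section is a single solid region. Net area = 268.24 mm².

268.24 mm²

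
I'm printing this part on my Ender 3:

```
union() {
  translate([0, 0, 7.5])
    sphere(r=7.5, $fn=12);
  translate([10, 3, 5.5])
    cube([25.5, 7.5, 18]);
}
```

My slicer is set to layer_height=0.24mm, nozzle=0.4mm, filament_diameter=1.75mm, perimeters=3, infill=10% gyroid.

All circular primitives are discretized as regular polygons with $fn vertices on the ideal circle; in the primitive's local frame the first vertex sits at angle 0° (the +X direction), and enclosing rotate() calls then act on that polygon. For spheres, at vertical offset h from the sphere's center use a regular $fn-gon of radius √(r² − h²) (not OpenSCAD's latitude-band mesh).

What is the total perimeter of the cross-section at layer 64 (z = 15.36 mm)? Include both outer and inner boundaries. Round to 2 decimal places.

66.00 mm

At z = 15.36 mm: the sphere is absent (|z−center|=7.860 > r=7.5); the cube at (10, 3) is present — its section is the full 25.5×7.5 rectangle (perimeter 66.00 mm); Merging all regions: only the 25.5×7.5 cube at (10, 3) is present, so the union is just that shape — boundary = 66.00 mm. Overall, the cross-section is a single solid region. Total boundary length (outer) = 66.00 mm.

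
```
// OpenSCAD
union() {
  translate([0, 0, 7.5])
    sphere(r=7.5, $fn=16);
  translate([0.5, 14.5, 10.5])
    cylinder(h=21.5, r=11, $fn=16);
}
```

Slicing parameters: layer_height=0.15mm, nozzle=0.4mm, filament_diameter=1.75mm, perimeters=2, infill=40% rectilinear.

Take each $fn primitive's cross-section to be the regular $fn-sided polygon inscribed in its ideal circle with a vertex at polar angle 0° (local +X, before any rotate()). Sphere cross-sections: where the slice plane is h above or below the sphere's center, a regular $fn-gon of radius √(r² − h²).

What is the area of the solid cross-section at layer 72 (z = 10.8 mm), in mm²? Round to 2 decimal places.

At z = 10.8 mm: the r=7.5 sphere slices to a regular 16-gon of circumradius 6.735 (√(r²−h²) with h=3.3 from center) (area = (16/2)·6.735²·sin(360°/16) = 138.87 mm²); the r=11 cylinder at (0.5, 14.5) contributes a regular 16-gon of circumradius 11 (area = (16/2)·11.000²·sin(360°/16) = 370.44 mm²); Taking the union: the regions partially overlap — summed areas 509.31 mm² minus the doubly-counted overlap 19.30 mm² gives 490.00 mm² — area = 490.00 mm². Overall, the cross-section is a single solid region. Net area = 490.00 mm².

490.00 mm²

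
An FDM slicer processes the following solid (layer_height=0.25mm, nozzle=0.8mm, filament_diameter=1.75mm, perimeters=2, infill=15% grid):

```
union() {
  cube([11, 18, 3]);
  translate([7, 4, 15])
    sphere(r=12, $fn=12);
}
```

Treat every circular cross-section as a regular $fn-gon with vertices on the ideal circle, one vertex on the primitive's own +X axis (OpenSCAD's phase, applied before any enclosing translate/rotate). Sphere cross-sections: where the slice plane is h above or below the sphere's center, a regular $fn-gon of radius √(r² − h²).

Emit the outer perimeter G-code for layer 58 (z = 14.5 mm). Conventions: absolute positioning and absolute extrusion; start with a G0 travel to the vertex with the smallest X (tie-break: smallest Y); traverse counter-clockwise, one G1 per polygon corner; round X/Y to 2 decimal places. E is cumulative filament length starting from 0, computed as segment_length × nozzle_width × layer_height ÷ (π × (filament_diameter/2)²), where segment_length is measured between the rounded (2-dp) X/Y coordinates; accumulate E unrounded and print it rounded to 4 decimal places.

At z = 14.5 mm: the cube is not intersected at this z (z outside [0, 3]); the r=12 sphere at (7, 4) slices to a regular 12-gon of circumradius 11.990 (√(r²−h²) with h=0.5 from center); Taking the union: only the r=12 sphere at (7, 4) is present, so the union is just that shape — 1 connected region. The outline is a single polygon with 12 vertices. Extrusion per mm of travel: 0.8 × 0.25 / (π × 0.875²) = 0.083150. Accumulating E over each segment gives final E = 6.1909.

G0 X-4.99 Y4.00 Z14.50
G1 X-3.38 Y-1.99 E0.5157
G1 X1.01 Y-6.38 E1.0320
G1 X7.00 Y-7.99 E1.5477
G1 X12.99 Y-6.38 E2.0635
G1 X17.38 Y-1.99 E2.5797
G1 X18.99 Y4.00 E3.0955
G1 X17.38 Y9.99 E3.6112
G1 X12.99 Y14.38 E4.1274
G1 X7.00 Y15.99 E4.6432
G1 X1.01 Y14.38 E5.1589
G1 X-3.38 Y9.99 E5.6752
G1 X-4.99 Y4.00 E6.1909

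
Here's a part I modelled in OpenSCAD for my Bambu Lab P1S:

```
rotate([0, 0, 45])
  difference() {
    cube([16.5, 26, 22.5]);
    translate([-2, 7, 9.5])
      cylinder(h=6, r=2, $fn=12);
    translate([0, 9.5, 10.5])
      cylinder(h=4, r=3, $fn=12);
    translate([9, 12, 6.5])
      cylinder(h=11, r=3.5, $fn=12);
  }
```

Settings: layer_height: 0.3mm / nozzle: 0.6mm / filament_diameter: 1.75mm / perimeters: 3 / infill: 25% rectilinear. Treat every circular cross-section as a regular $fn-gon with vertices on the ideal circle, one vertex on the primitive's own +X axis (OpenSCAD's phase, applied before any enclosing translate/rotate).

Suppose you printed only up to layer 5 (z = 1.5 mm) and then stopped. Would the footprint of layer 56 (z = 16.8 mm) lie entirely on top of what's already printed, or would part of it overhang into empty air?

Compare the two slices. At z = 1.5: the 16.5×26 cube contributes its full rectangle (area 429.00 mm²); the cylinder at (-2, 7) is absent (z outside [9.5, 15.5]); the cylinder at (0, 9.5) is absent (z outside [10.5, 14.5]); the cylinder at (9, 12) does not reach this height (z outside [6.5, 17.5]); After the difference (first − rest): none of the subtracted shapes is present at this height, so the 16.5×26 cube is unchanged — area = 429.00 mm²; (rotated 45° about Z; rotation is an isometry so areas/perimeters/island counts are preserved). At z = 16.8: the cube is present — its section is the full 16.5×26 rectangle (area 429.00 mm²); the cylinder at (-2, 7) does not reach this height (z outside [9.5, 15.5]); the cylinder at (0, 9.5) is absent (z outside [10.5, 14.5]); the r=3.5 cylinder at (9, 12) contributes a regular 12-gon of circumradius 3.5 (area = (12/2)·3.500²·sin(360°/12) = 36.75 mm²); Subtracting the remaining from the first: starting from the 16.5×26 cube (429.00 mm²), the r=3.5 cylinder at (9, 12) lies wholly inside it (removes its full 36.75 mm² and its 21.74 mm outline becomes a hole wall) — area = 392.25 mm²; (rotated 45° about Z; rotation is an isometry so areas/perimeters/island counts are preserved). Checking containment: the cross-section at z = 16.8 is a subset of the cross-section at z = 1.5.

entirely on top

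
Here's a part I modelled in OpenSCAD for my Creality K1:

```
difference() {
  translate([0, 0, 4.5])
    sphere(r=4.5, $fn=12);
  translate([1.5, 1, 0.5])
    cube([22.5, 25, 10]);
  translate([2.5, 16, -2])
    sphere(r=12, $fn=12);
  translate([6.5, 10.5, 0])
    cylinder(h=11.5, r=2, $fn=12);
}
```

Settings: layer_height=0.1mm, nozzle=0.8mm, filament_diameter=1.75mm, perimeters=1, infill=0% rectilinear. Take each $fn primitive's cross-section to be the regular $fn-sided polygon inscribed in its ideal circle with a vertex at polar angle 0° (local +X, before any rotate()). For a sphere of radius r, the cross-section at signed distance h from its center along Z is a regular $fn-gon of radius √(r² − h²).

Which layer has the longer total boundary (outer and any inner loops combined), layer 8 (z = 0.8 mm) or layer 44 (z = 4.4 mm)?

layer 44 (z = 4.4 mm)

Layer 8 (z = 0.8): the sphere: section is a regular 12-gon, circumradius = √(r²−h²) = √(4.5²−3.7²) = 2.561 (perimeter = 2·12·2.561·sin(180°/12) = 15.91 mm); the cube at (1.5, 1) is present — its section is the full 22.5×25 rectangle (perimeter 95.00 mm); the r=12 sphere at (2.5, 16) slices to a regular 12-gon of circumradius 11.669 (√(r²−h²) with h=2.8 from center) (perimeter = 2·12·11.669·sin(180°/12) = 72.48 mm); the cylinder at (6.5, 10.5): section is a regular 12-gon, circumradius r=2 (perimeter = 2·12·2.000·sin(180°/12) = 12.42 mm); Taking the first minus the rest: starting from the r=4.5 sphere, the 22.5×25 cube at (1.5, 1) partially overlaps it — only the 0.47 mm² overlap (of its 562.50 mm²) is removed, clipping the outline; the r=12 sphere at (2.5, 16) misses the remaining region (no effect); the r=2 cylinder at (6.5, 10.5) misses the remaining region (no effect) — boundary = 16.40 mm. So its perimeter = 16.40 mm. Layer 44 (z = 4.4): the r=4.5 sphere contributes a regular 12-gon of circumradius √(4.5²−0.1²) = 4.499 (perimeter = 2·12·4.499·sin(180°/12) = 27.95 mm); the cube at (1.5, 1) is present — its section is the full 22.5×25 rectangle (perimeter 95.00 mm); the sphere at (2.5, 16): section is a regular 12-gon, circumradius = √(r²−h²) = √(12²−6.4²) = 10.151 (perimeter = 2·12·10.151·sin(180°/12) = 63.05 mm); the r=2 cylinder at (6.5, 10.5) contributes a regular 12-gon of circumradius 2 (perimeter = 2·12·2.000·sin(180°/12) = 12.42 mm); After the difference (first − rest): starting from the r=4.5 sphere, the 22.5×25 cube at (1.5, 1) partially overlaps it — only the 5.87 mm² overlap (of its 562.50 mm²) is removed, clipping the outline; the r=12 sphere at (2.5, 16) misses the remaining region (no effect); the r=2 cylinder at (6.5, 10.5) misses the remaining region (no effect) — boundary = 29.38 mm. So its perimeter = 29.38 mm. Layer 44 is larger (29.38 vs 16.40 mm).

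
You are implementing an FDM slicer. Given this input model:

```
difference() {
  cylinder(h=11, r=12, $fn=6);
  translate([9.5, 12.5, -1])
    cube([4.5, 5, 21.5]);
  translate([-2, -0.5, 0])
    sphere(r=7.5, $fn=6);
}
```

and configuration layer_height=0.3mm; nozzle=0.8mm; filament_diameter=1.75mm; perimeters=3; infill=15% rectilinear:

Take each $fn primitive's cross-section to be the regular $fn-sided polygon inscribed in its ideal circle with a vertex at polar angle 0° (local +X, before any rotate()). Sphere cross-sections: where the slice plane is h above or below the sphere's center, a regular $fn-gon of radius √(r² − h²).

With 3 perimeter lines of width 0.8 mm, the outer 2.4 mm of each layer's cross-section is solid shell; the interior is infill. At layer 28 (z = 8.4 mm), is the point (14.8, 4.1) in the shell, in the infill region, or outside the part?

outside

At z = 8.4 mm: the cylinder: section is a regular 6-gon, circumradius r=12; the 4.5×5 cube at (9.5, 12.5) contributes its full rectangle; the sphere at (-2, -0.5) does not reach this height (|z−center|=8.400 > r=7.5); Subtracting the remaining from the first: starting from the r=12 cylinder, the 4.5×5 cube at (9.5, 12.5) misses the remaining region (no effect) — 1 connected region. Overall, the cross-section is a single solid region. The nearest boundary edge runs (6.00, 10.39)→(12.00, 0.00); distance from the point to it = 4.47 mm. The point is not inside any of the regions above, so it lies outside the cross-section (4.47 mm from the nearest boundary).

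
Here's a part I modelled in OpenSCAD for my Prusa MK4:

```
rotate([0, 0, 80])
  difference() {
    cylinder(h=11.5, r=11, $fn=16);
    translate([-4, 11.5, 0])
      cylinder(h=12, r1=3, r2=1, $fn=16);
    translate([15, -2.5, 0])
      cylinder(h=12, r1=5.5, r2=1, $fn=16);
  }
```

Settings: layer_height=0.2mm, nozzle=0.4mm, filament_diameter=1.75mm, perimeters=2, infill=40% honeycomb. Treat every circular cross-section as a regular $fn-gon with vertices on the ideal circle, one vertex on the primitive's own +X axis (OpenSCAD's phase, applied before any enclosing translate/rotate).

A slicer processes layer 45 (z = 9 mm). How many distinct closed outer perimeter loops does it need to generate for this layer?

1

At z = 9 mm: the r=11 cylinder gives a regular 16-gon of circumradius 11 (constant along its height); the cone at (-4, 11.5) contributes a regular 16-gon of circumradius 1.500 (interpolated between r1=3 and r2=1 at t=0.750); the cone at (15, -2.5) contributes a regular 16-gon of circumradius 2.125 (interpolated between r1=5.5 and r2=1 at t=0.750); After the difference (first − rest): starting from the r=11 cylinder, the cone at (-4, 11.5) partially overlaps it — only the 0.20 mm² overlap (of its 6.89 mm²) is removed, clipping the outline; the cone at (15, -2.5) misses the remaining region (no effect) — 1 connected region; (rotated 80° about Z; rotation is an isometry so areas/perimeters/island counts are preserved). The result has 1 disconnected region.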